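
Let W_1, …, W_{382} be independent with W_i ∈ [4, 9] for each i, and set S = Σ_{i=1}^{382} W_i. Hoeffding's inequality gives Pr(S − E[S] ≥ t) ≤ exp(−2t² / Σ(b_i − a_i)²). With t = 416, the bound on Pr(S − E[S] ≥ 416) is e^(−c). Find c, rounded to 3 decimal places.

Σ(b_i − a_i)² = 382·(5)² = 9550.
c = 2t²/9550 = 2·416²/9550 = 36.2421.

36.242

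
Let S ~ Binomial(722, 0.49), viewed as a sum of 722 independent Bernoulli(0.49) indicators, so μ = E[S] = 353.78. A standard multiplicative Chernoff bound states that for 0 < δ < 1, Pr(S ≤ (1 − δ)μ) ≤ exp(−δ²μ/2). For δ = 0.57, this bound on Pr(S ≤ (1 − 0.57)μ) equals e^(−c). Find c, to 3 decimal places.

c = δ²μ/2 = 0.57²·353.78/2 = 57.4716.

57.472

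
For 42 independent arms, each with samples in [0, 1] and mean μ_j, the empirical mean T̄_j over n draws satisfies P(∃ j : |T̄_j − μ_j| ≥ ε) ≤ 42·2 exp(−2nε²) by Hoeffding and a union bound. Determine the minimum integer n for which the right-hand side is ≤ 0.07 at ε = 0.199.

90

Need 2·42·exp(−2nε²) ≤ 0.07, i.e. exp(−2nε²) ≤ 0.07/84.
So 2nε² ≥ ln(84/0.07) = 7.090077.
Hence n ≥ 7.090077/(2·0.199²) = 89.519.
The smallest integer n is 90.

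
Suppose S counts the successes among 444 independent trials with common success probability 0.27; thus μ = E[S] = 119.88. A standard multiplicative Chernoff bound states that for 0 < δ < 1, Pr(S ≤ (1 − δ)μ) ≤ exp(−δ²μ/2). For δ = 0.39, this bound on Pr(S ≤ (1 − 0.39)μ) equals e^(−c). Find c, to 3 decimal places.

c = δ²μ/2 = 0.39²·119.88/2 = 9.1169.

9.117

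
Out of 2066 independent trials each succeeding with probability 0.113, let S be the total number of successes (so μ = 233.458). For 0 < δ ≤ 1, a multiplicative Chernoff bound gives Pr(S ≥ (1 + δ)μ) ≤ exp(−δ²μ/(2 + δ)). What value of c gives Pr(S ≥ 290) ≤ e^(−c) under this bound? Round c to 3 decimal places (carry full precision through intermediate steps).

6.107

Write 290 = (1 + δ)μ, so δ = 290/233.458 − 1 = 0.2421935…
Then the exponent is δ²μ/(2 + δ) = (290 − μ)² / (μ·(2 + δ)) = 6.107458.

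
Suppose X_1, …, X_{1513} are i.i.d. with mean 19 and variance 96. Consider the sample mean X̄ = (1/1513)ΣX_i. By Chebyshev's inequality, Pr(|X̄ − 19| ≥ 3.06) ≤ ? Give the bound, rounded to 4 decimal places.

0.0068

Var(X̄) = Var(X_i)/n = 96/1513 = 0.06345.
Chebyshev: Pr(|X̄ − 19| ≥ 3.06) ≤ Var(X̄)/(3.06)² = 96/(1513·3.06²) = 0.0068.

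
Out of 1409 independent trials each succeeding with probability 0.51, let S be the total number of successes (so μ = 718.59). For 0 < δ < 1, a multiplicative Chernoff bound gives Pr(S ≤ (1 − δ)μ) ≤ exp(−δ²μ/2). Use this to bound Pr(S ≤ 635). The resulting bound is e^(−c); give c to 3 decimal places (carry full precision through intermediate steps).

4.862

Write 635 = (1 − δ)μ, so δ = 1 − 635/718.59 = 0.116325…
Then the exponent is δ²μ/2 = (μ − 635)²/(2μ) = 4.861804.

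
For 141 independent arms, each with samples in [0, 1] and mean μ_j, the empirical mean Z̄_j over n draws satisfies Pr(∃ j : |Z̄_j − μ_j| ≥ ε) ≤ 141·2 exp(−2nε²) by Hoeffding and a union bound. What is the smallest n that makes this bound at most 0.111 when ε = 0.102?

Need 2·141·exp(−2nε²) ≤ 0.111, i.e. exp(−2nε²) ≤ 0.111/282.
So 2nε² ≥ ln(282/0.111) = 7.840132.
Hence n ≥ 7.840132/(2·0.102²) = 376.785.
The smallest integer n is 377.

377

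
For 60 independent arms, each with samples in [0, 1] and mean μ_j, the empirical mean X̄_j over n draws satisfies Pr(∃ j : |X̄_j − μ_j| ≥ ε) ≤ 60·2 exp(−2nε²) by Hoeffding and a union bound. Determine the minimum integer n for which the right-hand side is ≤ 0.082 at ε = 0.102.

351

Need 2·60·exp(−2nε²) ≤ 0.082, i.e. exp(−2nε²) ≤ 0.082/120.
So 2nε² ≥ ln(120/0.082) = 7.288528.
Hence n ≥ 7.288528/(2·0.102²) = 350.275.
The smallest integer n is 351.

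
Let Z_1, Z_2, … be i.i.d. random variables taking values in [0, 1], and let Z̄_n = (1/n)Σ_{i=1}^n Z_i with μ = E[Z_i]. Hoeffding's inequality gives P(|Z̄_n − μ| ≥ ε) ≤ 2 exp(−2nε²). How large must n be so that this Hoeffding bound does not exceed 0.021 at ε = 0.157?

Require 2·exp(−2nε²) ≤ 0.021, i.e. 2nε² ≥ ln(2/0.021) = 4.556380.
So n ≥ 4.556380 / (2·0.157²) = 92.425.
The smallest integer n is 93.

93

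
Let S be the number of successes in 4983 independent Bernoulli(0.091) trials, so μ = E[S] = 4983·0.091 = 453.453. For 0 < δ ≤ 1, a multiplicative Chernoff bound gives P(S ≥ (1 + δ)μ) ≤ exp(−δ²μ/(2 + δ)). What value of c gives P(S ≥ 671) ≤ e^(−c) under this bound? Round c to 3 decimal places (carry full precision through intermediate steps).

Write 671 = (1 + δ)μ, so δ = 671/453.453 − 1 = 0.4797564…
Then the exponent is δ²μ/(2 + δ) = (671 − μ)² / (μ·(2 + δ)) = 42.088640.

42.089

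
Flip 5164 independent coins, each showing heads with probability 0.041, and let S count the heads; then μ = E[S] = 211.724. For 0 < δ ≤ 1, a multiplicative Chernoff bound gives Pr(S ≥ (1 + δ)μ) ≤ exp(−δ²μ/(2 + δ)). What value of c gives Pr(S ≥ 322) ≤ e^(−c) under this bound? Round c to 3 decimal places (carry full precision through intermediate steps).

Write 322 = (1 + δ)μ, so δ = 322/211.724 − 1 = 0.5208479…
Then the exponent is δ²μ/(2 + δ) = (322 − μ)² / (μ·(2 + δ)) = 22.784803.

22.785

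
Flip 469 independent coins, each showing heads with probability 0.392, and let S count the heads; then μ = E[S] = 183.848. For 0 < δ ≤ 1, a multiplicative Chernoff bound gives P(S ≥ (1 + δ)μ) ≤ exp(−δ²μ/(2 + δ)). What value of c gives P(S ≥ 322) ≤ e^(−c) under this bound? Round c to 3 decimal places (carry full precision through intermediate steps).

37.731

Write 322 = (1 + δ)μ, so δ = 322/183.848 − 1 = 0.7514468…
Then the exponent is δ²μ/(2 + δ) = (322 − μ)² / (μ·(2 + δ)) = 37.730652.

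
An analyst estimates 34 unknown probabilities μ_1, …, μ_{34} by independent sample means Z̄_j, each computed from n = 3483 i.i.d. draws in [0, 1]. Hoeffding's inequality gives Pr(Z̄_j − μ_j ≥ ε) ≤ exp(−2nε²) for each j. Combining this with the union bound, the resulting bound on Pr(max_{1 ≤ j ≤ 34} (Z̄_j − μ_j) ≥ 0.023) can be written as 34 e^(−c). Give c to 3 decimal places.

3.685

Union bound over the 34 events: Pr(max_{1 ≤ j ≤ 34} (Z̄_j − μ_j) ≥ 0.023) ≤ 34·exp(−2nε²) = 34 exp(−2·3483·0.023²).
So c = 2·3483·0.023² = 3.6850.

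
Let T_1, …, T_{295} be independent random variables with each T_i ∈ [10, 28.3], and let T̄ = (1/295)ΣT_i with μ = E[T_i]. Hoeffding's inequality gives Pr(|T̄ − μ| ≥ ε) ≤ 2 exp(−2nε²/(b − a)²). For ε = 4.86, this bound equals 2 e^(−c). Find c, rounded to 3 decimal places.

41.612

c = 2nε²/(b − a)² = 2·295·4.86² / 18.3² = 41.6124.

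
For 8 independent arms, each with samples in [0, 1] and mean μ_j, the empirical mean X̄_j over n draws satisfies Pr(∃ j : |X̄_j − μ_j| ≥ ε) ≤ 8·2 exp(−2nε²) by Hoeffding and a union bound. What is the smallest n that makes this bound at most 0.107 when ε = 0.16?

98

Need 2·8·exp(−2nε²) ≤ 0.107, i.e. exp(−2nε²) ≤ 0.107/16.
So 2nε² ≥ ln(16/0.107) = 5.007515.
Hence n ≥ 5.007515/(2·0.16²) = 97.803.
The smallest integer n is 98.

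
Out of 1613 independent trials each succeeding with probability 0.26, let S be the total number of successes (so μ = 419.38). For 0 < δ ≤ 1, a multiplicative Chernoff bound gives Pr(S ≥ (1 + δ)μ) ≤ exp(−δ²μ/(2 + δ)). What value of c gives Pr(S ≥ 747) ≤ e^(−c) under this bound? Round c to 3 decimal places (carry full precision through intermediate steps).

Write 747 = (1 + δ)μ, so δ = 747/419.38 − 1 = 0.7812008…
Then the exponent is δ²μ/(2 + δ) = (747 − μ)² / (μ·(2 + δ)) = 92.023924.

92.024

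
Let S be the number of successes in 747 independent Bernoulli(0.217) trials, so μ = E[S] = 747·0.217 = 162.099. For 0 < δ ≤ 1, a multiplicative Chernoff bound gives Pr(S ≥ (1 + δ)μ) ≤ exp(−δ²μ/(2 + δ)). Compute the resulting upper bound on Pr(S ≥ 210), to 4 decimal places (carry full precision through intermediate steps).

Write 210 = (1 + δ)μ, so δ = 210/162.099 − 1 = 0.2955046…
Then the exponent is δ²μ/(2 + δ) = (210 − μ)² / (μ·(2 + δ)) = 6.166385.
Bound = exp(−6.166385) = 0.00210.

0.0021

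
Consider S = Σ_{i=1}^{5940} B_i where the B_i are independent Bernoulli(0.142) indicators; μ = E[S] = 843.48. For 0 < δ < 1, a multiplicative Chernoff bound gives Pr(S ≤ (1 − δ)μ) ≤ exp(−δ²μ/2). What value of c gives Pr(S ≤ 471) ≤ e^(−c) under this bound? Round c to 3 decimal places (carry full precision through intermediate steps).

82.243

Write 471 = (1 − δ)μ, so δ = 1 − 471/843.48 = 0.4415991…
Then the exponent is δ²μ/2 = (μ − 471)²/(2μ) = 82.243414.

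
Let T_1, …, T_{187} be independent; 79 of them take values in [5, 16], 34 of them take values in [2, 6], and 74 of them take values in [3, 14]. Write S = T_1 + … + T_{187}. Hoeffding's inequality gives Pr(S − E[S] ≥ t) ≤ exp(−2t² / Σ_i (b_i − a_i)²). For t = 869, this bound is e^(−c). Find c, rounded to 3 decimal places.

79.253

Σ(b_i − a_i)² = 79·11² + 34·4² + 74·11² = 19057.
c = 2t² / 19057 = 2·869² / 19057 = 79.2529.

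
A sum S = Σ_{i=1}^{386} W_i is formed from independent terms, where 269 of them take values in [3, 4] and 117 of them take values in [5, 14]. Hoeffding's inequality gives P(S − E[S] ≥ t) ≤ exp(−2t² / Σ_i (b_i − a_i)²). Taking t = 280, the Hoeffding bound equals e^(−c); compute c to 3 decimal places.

16.089

Σ(b_i − a_i)² = 269·1² + 117·9² = 9746.
c = 2t² / 9746 = 2·280² / 9746 = 16.0887.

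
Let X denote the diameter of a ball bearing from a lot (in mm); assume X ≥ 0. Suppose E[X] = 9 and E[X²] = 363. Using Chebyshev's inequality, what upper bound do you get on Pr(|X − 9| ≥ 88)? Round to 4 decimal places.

Var(X) = E[X²] − (E[X])² = 363 − 81 = 282.
Chebyshev's inequality: Pr(|X − μ| ≥ t) ≤ Var(X)/t² = 282/7744 = 0.0364.

0.0364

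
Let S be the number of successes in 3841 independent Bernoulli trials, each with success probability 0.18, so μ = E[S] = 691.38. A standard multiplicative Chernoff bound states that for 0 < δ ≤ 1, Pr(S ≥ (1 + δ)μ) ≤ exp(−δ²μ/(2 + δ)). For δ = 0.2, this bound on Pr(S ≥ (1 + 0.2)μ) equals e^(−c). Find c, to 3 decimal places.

12.571

c = δ²μ/(2 + δ) = 0.2²·691.38/(2 + 0.2) = 12.5705.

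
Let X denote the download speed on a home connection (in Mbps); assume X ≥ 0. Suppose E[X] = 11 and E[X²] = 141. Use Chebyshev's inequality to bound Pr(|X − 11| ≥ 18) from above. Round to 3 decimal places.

Var(X) = E[X²] − (E[X])² = 141 − 121 = 20.
Chebyshev's inequality: Pr(|X − μ| ≥ t) ≤ Var(X)/t² = 20/324 = 0.0617.

0.062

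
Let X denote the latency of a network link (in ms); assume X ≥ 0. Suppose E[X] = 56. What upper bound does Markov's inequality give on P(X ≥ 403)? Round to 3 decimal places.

0.139

Markov's inequality: for a non-negative random variable, P(X ≥ a) ≤ E[X]/a.
Here E[X] = 56 and a = 403, so the bound is 56/403 = 0.1390.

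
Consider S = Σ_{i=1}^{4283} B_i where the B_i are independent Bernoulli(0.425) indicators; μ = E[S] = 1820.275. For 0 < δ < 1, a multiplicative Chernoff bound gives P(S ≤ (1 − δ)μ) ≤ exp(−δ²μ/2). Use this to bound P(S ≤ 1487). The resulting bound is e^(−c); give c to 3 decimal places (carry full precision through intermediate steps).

Write 1487 = (1 − δ)μ, so δ = 1 − 1487/1820.275 = 0.1830905…
Then the exponent is δ²μ/2 = (μ − 1487)²/(2μ) = 30.509738.

30.510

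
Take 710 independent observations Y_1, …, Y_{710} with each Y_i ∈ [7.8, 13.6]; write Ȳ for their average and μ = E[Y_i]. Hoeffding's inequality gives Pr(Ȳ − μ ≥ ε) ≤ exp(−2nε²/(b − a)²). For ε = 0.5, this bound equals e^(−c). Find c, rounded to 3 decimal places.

c = 2nε²/(b − a)² = 2·710·0.5² / 5.8² = 10.5529.

10.553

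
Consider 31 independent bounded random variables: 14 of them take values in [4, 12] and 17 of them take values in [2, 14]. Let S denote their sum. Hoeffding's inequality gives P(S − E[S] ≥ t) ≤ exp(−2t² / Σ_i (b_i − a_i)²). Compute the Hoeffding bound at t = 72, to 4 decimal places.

Σ(b_i − a_i)² = 14·8² + 17·12² = 3344.
Exponent = 2·72² / 3344 = 3.10048.
Bound = exp(−3.10048) = 0.04503.

0.0450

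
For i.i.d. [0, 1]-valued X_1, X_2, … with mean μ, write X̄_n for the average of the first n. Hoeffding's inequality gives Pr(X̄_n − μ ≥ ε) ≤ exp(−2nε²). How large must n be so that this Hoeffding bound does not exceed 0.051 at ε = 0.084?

211

Require exp(−2nε²) ≤ 0.051, i.e. 2nε² ≥ ln(1/0.051) = 2.975930.
So n ≥ 2.975930 / (2·0.084²) = 210.879.
The smallest integer n is 211.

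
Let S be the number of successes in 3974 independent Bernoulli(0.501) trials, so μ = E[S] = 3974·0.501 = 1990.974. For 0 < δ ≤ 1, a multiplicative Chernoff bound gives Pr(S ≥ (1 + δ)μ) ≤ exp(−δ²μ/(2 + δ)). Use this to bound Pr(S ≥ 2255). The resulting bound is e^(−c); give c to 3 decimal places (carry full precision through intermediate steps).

16.418

Write 2255 = (1 + δ)μ, so δ = 2255/1990.974 − 1 = 0.1326115…
Then the exponent is δ²μ/(2 + δ) = (2255 − μ)² / (μ·(2 + δ)) = 16.417842.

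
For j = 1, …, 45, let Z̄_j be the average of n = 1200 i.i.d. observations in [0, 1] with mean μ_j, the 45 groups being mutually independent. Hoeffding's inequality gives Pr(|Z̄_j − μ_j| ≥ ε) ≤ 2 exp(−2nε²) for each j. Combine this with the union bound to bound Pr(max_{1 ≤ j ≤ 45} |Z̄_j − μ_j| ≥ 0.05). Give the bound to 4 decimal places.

0.2231

Per-experiment Hoeffding bound: 2·exp(−2·1200·0.05²) = 2·exp(−6.00000) = 0.0049575.
Union bound over 45 events: 45·0.0049575 = 0.22309.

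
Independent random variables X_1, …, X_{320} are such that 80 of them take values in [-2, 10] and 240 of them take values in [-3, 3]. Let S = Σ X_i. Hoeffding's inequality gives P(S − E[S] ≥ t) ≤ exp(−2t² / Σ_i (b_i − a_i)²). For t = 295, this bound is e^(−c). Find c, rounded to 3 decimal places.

8.633

Σ(b_i − a_i)² = 80·12² + 240·6² = 20160.
c = 2t² / 20160 = 2·295² / 20160 = 8.6334.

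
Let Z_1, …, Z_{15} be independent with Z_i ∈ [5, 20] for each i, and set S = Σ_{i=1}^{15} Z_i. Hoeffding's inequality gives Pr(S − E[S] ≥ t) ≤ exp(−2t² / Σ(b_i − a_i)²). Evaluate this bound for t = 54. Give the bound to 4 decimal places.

0.1776

Σ(b_i − a_i)² = 15·(15)² = 3375.
Exponent = 2·54²/3375 = 1.7280.
Bound = exp(−1.7280) = 0.17764.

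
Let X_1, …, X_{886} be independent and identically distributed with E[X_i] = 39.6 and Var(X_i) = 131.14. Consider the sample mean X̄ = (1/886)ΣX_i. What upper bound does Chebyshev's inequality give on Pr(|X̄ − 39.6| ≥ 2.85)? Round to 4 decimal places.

0.0182

Var(X̄) = Var(X_i)/n = 131.14/886 = 0.14801.
Chebyshev: Pr(|X̄ − 39.6| ≥ 2.85) ≤ Var(X̄)/(2.85)² = 131.14/(886·2.85²) = 0.0182.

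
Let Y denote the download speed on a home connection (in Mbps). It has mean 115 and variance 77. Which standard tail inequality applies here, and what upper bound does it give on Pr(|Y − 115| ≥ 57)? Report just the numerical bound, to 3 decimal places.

Mean and variance are known, so Chebyshev's inequality applies.
Chebyshev: Pr(|Y − μ| ≥ t) ≤ Var(Y)/t².
Bound = 77 / 3249 = 0.0237.

0.024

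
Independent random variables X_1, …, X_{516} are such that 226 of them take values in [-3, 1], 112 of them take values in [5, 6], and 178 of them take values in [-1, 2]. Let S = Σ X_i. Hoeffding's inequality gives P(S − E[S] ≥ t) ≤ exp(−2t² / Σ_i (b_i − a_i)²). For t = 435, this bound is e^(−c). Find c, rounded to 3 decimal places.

Σ(b_i − a_i)² = 226·4² + 112·1² + 178·3² = 5330.
c = 2t² / 5330 = 2·435² / 5330 = 71.0038.

71.004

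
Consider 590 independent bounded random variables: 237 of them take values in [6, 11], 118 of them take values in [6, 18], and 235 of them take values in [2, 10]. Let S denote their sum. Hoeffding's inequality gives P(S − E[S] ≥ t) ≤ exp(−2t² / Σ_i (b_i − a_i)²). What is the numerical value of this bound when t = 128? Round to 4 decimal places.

0.4218

Σ(b_i − a_i)² = 237·5² + 118·12² + 235·8² = 37957.
Exponent = 2·128² / 37957 = 0.86329.
Bound = exp(−0.86329) = 0.42177.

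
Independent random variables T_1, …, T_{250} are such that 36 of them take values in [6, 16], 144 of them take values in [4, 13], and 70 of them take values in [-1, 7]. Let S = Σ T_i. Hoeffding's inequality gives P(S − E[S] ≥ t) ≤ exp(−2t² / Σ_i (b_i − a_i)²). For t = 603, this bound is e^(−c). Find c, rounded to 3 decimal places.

36.832

Σ(b_i − a_i)² = 36·10² + 144·9² + 70·8² = 19744.
c = 2t² / 19744 = 2·603² / 19744 = 36.8324.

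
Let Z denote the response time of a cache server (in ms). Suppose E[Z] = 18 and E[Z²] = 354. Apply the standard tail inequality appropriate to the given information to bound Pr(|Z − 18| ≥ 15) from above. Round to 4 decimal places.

The first two moments determine the variance, so Chebyshev's inequality is the sharpest standard bound available.
Var(Z) = E[Z²] − (E[Z])² = 354 − 324 = 30.
Chebyshev's inequality: Pr(|Z − μ| ≥ t) ≤ Var(Z)/t² = 30/225 = 0.1333.

0.1333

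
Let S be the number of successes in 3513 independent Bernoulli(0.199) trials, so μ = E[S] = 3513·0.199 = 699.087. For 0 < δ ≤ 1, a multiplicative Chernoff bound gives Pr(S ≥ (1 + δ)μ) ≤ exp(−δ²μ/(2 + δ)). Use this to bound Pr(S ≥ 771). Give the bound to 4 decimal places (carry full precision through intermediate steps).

Write 771 = (1 + δ)μ, so δ = 771/699.087 − 1 = 0.102867…
Then the exponent is δ²μ/(2 + δ) = (771 − μ)² / (μ·(2 + δ)) = 3.517805.
Bound = exp(−3.517805) = 0.02966.

0.0297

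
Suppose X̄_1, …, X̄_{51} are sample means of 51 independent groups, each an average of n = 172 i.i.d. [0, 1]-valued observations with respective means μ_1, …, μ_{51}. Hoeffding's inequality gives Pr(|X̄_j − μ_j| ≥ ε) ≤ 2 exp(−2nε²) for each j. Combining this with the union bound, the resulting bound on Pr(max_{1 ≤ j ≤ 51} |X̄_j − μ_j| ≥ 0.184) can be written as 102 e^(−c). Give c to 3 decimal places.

11.646

Union bound over the 51 events: Pr(max_{1 ≤ j ≤ 51} |X̄_j − μ_j| ≥ 0.184) ≤ 51·2·exp(−2nε²) = 102 exp(−2·172·0.184²).
So c = 2·172·0.184² = 11.6465.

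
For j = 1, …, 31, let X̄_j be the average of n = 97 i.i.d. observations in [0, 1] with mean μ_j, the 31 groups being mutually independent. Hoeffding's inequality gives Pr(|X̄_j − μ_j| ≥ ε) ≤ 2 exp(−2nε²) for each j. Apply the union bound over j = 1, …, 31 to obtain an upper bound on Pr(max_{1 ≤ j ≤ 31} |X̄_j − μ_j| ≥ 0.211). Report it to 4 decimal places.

Per-experiment Hoeffding bound: 2·exp(−2·97·0.211²) = 2·exp(−8.63707) = 0.00035481.
Union bound over 31 events: 31·0.00035481 = 0.01100.

0.0110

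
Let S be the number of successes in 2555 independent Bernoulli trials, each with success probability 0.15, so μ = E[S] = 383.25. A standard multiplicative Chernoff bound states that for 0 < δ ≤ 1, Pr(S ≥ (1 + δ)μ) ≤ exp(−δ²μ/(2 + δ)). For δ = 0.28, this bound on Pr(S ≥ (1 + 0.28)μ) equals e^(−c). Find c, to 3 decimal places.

13.178

c = δ²μ/(2 + δ) = 0.28²·383.25/(2 + 0.28) = 13.1784.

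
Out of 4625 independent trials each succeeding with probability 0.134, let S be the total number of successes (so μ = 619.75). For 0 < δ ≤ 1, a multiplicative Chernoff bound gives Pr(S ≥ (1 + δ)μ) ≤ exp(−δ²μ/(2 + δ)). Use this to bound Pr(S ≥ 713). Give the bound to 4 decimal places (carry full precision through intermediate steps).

Write 713 = (1 + δ)μ, so δ = 713/619.75 − 1 = 0.1504639…
Then the exponent is δ²μ/(2 + δ) = (713 − μ)² / (μ·(2 + δ)) = 6.524526.
Bound = exp(−6.524526) = 0.00147.

0.0015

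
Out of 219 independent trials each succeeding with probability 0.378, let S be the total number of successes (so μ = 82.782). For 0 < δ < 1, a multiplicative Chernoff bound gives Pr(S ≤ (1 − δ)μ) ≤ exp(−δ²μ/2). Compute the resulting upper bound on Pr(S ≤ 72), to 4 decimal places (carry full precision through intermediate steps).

0.4955

Write 72 = (1 − δ)μ, so δ = 1 − 72/82.782 = 0.1302457…
Then the exponent is δ²μ/2 = (μ − 72)²/(2μ) = 0.702155.
Bound = exp(−0.702155) = 0.49552.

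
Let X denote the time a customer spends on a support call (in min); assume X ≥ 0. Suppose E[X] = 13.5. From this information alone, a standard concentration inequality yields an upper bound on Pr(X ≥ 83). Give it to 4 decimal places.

0.1627

Only the mean of a non-negative variable is known, so Markov's inequality is the applicable tail bound.
Markov's inequality: for a non-negative random variable, Pr(X ≥ a) ≤ E[X]/a.
Here E[X] = 13.5 and a = 83, so the bound is 13.5/83 = 0.1627.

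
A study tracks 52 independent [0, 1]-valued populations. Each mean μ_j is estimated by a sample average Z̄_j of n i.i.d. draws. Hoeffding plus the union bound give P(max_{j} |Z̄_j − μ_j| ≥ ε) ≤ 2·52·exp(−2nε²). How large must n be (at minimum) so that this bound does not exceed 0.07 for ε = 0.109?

Need 2·52·exp(−2nε²) ≤ 0.07, i.e. exp(−2nε²) ≤ 0.07/104.
So 2nε² ≥ ln(104/0.07) = 7.303651.
Hence n ≥ 7.303651/(2·0.109²) = 307.367.
The smallest integer n is 308.

308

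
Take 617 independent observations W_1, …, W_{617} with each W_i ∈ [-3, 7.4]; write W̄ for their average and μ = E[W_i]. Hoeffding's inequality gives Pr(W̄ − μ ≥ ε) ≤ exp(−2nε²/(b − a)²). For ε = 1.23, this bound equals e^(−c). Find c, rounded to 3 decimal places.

c = 2nε²/(b − a)² = 2·617·1.23² / 10.4² = 17.2607.

17.261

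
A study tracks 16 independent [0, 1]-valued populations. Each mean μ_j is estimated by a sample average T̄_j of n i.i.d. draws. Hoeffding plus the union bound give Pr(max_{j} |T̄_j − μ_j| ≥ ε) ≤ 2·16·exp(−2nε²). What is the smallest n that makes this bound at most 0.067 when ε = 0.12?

Need 2·16·exp(−2nε²) ≤ 0.067, i.e. exp(−2nε²) ≤ 0.067/32.
So 2nε² ≥ ln(32/0.067) = 6.168799.
Hence n ≥ 6.168799/(2·0.12²) = 214.194.
The smallest integer n is 215.

215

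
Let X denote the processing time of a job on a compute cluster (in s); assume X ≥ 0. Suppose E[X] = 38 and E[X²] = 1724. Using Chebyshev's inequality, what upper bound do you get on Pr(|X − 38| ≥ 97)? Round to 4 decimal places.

Var(X) = E[X²] − (E[X])² = 1724 − 1444 = 280.
Chebyshev's inequality: Pr(|X − μ| ≥ t) ≤ Var(X)/t² = 280/9409 = 0.0298.

0.0298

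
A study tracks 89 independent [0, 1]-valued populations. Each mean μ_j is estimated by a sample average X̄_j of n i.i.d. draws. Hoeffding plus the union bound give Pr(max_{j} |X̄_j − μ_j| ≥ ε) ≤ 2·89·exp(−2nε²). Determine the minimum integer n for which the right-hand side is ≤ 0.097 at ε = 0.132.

Need 2·89·exp(−2nε²) ≤ 0.097, i.e. exp(−2nε²) ≤ 0.097/178.
So 2nε² ≥ ln(178/0.097) = 7.514828.
Hence n ≥ 7.514828/(2·0.132²) = 215.646.
The smallest integer n is 216.

216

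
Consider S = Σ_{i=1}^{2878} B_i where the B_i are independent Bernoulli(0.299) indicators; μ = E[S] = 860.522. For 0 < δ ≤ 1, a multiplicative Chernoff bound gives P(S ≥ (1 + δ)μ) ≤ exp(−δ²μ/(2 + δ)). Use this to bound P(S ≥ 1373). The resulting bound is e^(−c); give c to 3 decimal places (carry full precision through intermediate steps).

117.587

Write 1373 = (1 + δ)μ, so δ = 1373/860.522 − 1 = 0.5955432…
Then the exponent is δ²μ/(2 + δ) = (1373 − μ)² / (μ·(2 + δ)) = 117.587246.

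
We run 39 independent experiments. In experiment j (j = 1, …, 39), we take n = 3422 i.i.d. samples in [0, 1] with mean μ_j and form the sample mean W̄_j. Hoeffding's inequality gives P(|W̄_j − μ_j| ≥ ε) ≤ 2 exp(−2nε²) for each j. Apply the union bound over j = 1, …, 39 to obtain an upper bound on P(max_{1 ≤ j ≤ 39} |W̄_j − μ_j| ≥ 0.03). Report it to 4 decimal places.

0.1648

Per-experiment Hoeffding bound: 2·exp(−2·3422·0.03²) = 2·exp(−6.15960) = 0.0042262.
Union bound over 39 events: 39·0.0042262 = 0.16482.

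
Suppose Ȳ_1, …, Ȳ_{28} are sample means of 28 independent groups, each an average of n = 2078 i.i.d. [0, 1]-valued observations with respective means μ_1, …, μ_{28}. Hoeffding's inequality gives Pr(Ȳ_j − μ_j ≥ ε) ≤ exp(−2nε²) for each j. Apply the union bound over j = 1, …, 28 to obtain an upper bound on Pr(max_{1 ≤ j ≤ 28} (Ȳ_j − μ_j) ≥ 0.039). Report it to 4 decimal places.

Per-experiment Hoeffding bound: exp(−2·2078·0.039²) = exp(−6.32128) = 0.0017976.
Union bound over 28 events: 28·0.0017976 = 0.05033.

0.0503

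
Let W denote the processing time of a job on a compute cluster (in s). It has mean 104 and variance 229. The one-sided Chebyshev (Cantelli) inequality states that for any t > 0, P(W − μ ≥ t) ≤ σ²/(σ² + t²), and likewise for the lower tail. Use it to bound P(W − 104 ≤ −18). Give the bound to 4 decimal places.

0.4141

Here σ² = 229 and t = 18, so σ² + t² = 553.
Cantelli's bound: 229/553 = 0.4141.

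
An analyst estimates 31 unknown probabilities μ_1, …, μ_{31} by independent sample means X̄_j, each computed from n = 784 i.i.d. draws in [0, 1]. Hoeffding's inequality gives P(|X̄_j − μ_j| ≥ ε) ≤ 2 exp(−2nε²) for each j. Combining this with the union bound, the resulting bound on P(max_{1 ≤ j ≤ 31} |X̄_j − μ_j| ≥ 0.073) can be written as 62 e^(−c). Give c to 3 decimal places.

8.356

Union bound over the 31 events: P(max_{1 ≤ j ≤ 31} |X̄_j − μ_j| ≥ 0.073) ≤ 31·2·exp(−2nε²) = 62 exp(−2·784·0.073²).
So c = 2·784·0.073² = 8.3559.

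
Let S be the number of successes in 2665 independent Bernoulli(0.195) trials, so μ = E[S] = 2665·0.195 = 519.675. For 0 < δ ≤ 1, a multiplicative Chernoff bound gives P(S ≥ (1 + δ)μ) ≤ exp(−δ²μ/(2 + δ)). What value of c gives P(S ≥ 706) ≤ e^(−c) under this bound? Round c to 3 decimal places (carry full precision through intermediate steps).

28.325

Write 706 = (1 + δ)μ, so δ = 706/519.675 − 1 = 0.3585414…
Then the exponent is δ²μ/(2 + δ) = (706 − μ)² / (μ·(2 + δ)) = 28.324805.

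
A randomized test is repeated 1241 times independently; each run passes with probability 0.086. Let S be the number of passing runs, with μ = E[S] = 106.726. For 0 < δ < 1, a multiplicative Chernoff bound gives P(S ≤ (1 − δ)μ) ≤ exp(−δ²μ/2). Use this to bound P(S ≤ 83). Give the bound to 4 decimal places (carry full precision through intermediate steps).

0.0716

Write 83 = (1 − δ)μ, so δ = 1 − 83/106.726 = 0.2223076…
Then the exponent is δ²μ/2 = (μ − 83)²/(2μ) = 2.637235.
Bound = exp(−2.637235) = 0.07156.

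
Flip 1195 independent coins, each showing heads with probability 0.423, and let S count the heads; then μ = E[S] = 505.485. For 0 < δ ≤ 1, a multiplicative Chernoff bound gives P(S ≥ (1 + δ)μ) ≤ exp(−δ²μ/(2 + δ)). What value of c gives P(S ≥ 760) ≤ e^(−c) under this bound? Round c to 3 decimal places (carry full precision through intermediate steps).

51.188

Write 760 = (1 + δ)μ, so δ = 760/505.485 − 1 = 0.5035065…
Then the exponent is δ²μ/(2 + δ) = (760 − μ)² / (μ·(2 + δ)) = 51.188189.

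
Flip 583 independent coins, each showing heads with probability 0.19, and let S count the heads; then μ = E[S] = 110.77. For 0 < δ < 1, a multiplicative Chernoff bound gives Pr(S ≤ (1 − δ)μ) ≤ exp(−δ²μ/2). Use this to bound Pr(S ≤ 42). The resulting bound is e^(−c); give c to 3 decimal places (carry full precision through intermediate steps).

21.347

Write 42 = (1 − δ)μ, so δ = 1 − 42/110.77 = 0.620836…
Then the exponent is δ²μ/2 = (μ − 42)²/(2μ) = 21.347445.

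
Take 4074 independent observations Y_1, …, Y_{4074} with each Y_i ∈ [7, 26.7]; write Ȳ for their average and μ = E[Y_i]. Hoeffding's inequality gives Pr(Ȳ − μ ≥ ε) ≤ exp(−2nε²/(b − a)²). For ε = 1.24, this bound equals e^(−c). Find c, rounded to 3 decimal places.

32.282

c = 2nε²/(b − a)² = 2·4074·1.24² / 19.7² = 32.2821.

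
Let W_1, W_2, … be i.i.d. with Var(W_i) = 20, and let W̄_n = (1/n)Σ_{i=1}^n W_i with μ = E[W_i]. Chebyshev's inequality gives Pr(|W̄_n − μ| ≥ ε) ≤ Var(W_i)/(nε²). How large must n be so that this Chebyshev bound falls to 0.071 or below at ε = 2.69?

Require 20/(n·2.69²) ≤ 0.071, i.e. n ≥ 20/(0.071·2.69²) = 38.928.
The smallest integer n is 39.

39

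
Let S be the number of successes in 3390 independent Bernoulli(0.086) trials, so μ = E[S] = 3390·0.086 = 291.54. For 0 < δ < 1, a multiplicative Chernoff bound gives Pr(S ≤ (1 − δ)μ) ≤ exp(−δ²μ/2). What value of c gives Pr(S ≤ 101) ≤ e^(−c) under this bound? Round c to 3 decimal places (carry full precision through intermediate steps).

Write 101 = (1 − δ)μ, so δ = 1 − 101/291.54 = 0.6535638…
Then the exponent is δ²μ/2 = (μ − 101)²/(2μ) = 62.265026.

62.265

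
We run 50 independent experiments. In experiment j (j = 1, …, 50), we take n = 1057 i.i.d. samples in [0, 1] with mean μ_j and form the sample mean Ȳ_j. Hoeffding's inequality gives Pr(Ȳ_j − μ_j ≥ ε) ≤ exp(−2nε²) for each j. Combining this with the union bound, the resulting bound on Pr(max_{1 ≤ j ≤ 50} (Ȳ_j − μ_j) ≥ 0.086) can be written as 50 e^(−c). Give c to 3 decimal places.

Union bound over the 50 events: Pr(max_{1 ≤ j ≤ 50} (Ȳ_j − μ_j) ≥ 0.086) ≤ 50·exp(−2nε²) = 50 exp(−2·1057·0.086²).
So c = 2·1057·0.086² = 15.6351.

15.635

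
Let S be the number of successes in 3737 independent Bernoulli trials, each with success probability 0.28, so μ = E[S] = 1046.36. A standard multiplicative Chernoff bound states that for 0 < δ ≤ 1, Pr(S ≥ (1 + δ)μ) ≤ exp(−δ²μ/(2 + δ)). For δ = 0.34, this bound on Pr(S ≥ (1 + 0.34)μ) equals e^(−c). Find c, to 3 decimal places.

c = δ²μ/(2 + δ) = 0.34²·1046.36/(2 + 0.34) = 51.6920.

51.692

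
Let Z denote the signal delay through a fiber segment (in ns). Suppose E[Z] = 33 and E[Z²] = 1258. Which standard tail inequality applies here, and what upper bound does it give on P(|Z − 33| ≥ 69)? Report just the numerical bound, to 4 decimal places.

0.0355

The first two moments determine the variance, so Chebyshev's inequality is the sharpest standard bound available.
Var(Z) = E[Z²] − (E[Z])² = 1258 − 1089 = 169.
Chebyshev's inequality: P(|Z − μ| ≥ t) ≤ Var(Z)/t² = 169/4761 = 0.0355.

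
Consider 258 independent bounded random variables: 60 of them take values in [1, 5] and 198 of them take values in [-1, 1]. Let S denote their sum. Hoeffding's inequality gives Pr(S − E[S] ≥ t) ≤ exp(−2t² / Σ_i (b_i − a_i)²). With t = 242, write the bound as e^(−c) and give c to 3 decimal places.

66.854

Σ(b_i − a_i)² = 60·4² + 198·2² = 1752.
c = 2t² / 1752 = 2·242² / 1752 = 66.8539.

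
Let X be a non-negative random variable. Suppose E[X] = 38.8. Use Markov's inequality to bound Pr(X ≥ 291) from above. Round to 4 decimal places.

0.1333

Markov's inequality: for a non-negative random variable, Pr(X ≥ a) ≤ E[X]/a.
Here E[X] = 38.8 and a = 291, so the bound is 38.8/291 = 0.1333.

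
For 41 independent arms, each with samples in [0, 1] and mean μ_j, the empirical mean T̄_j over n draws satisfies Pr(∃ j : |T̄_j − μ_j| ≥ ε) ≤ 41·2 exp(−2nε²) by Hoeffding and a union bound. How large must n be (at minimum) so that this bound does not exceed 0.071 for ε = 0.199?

Need 2·41·exp(−2nε²) ≤ 0.071, i.e. exp(−2nε²) ≤ 0.071/82.
So 2nε² ≥ ln(82/0.071) = 7.051795.
Hence n ≥ 7.051795/(2·0.199²) = 89.036.
The smallest integer n is 90.

90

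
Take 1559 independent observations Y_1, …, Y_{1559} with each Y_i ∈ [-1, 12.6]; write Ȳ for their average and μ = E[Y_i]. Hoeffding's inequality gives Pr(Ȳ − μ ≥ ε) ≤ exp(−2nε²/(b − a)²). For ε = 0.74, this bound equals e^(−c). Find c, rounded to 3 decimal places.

c = 2nε²/(b − a)² = 2·1559·0.74² / 13.6² = 9.2313.

9.231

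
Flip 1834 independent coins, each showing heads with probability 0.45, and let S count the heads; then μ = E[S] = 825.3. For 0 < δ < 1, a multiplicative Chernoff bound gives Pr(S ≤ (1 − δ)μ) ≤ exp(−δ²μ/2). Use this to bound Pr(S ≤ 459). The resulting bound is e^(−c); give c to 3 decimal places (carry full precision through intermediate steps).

81.289

Write 459 = (1 − δ)μ, so δ = 1 − 459/825.3 = 0.4438386…
Then the exponent is δ²μ/2 = (μ − 459)²/(2μ) = 81.289040.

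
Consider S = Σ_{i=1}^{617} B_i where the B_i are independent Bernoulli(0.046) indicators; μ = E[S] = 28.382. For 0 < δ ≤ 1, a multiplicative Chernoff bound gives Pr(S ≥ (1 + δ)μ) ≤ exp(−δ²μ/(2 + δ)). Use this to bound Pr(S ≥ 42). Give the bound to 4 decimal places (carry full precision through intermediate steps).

0.0717

Write 42 = (1 + δ)μ, so δ = 42/28.382 − 1 = 0.4798111…
Then the exponent is δ²μ/(2 + δ) = (42 − μ)² / (μ·(2 + δ)) = 2.634906.
Bound = exp(−2.634906) = 0.07173.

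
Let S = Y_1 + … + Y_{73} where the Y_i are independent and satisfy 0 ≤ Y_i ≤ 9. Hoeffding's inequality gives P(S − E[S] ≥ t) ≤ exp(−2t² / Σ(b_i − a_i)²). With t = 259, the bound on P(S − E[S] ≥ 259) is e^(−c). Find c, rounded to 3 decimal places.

22.689

Σ(b_i − a_i)² = 73·(9)² = 5913.
c = 2t²/5913 = 2·259²/5913 = 22.6893.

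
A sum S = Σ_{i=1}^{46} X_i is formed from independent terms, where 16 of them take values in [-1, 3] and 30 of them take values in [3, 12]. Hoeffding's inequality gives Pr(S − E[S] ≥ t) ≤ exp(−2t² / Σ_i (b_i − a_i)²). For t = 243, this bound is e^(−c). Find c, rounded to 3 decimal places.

43.968

Σ(b_i − a_i)² = 16·4² + 30·9² = 2686.
c = 2t² / 2686 = 2·243² / 2686 = 43.9680.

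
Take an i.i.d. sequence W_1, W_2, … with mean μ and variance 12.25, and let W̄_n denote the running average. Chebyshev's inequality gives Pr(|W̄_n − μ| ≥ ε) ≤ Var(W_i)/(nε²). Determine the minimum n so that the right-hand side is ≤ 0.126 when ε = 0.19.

Require 12.25/(n·0.19²) ≤ 0.126, i.e. n ≥ 12.25/(0.126·0.19²) = 2693.136.
The smallest integer n is 2694.

2694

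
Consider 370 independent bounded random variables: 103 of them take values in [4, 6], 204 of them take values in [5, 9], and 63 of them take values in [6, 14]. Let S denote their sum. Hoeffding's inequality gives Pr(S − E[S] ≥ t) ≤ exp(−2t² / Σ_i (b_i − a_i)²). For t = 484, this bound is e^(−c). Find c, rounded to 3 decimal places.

60.783

Σ(b_i − a_i)² = 103·2² + 204·4² + 63·8² = 7708.
c = 2t² / 7708 = 2·484² / 7708 = 60.7826.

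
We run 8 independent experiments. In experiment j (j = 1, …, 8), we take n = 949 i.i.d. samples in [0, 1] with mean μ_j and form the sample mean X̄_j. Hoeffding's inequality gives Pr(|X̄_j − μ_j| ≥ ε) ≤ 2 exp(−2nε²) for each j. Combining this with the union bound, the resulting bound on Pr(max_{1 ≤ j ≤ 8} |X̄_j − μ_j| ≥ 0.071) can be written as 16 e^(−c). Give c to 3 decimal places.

9.568

Union bound over the 8 events: Pr(max_{1 ≤ j ≤ 8} |X̄_j − μ_j| ≥ 0.071) ≤ 8·2·exp(−2nε²) = 16 exp(−2·949·0.071²).
So c = 2·949·0.071² = 9.5678.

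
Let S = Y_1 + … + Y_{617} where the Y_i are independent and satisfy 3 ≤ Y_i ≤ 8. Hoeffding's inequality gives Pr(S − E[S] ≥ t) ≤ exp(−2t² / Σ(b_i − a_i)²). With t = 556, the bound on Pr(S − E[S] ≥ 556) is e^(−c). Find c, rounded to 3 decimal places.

Σ(b_i − a_i)² = 617·(5)² = 15425.
c = 2t²/15425 = 2·556²/15425 = 40.0825.

40.082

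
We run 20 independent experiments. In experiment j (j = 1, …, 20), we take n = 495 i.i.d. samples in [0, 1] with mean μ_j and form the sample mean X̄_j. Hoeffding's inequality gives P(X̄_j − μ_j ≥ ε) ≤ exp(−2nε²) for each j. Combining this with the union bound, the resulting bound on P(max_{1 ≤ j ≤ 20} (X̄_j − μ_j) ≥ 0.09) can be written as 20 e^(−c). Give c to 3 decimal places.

Union bound over the 20 events: P(max_{1 ≤ j ≤ 20} (X̄_j − μ_j) ≥ 0.09) ≤ 20·exp(−2nε²) = 20 exp(−2·495·0.09²).
So c = 2·495·0.09² = 8.0190.

8.019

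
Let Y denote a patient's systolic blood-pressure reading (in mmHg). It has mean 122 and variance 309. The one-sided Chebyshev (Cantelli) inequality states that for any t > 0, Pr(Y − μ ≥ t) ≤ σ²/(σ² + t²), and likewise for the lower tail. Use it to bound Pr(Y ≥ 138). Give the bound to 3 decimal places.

Here σ² = 309 and t = 16, so σ² + t² = 565.
Cantelli's bound: 309/565 = 0.5469.

0.547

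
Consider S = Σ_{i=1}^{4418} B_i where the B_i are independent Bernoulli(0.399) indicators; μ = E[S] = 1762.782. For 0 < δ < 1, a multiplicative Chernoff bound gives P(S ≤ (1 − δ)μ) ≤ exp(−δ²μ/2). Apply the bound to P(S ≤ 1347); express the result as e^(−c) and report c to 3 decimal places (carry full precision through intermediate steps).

49.035

Write 1347 = (1 − δ)μ, so δ = 1 − 1347/1762.782 = 0.2358669…
Then the exponent is δ²μ/2 = (μ − 1347)²/(2μ) = 49.034614.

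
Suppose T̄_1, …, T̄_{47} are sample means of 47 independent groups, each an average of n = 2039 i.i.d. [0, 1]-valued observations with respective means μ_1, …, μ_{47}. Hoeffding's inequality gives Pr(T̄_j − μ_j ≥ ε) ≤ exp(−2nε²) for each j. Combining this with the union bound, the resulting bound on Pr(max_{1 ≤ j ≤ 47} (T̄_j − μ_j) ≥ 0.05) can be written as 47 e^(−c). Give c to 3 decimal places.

10.195

Union bound over the 47 events: Pr(max_{1 ≤ j ≤ 47} (T̄_j − μ_j) ≥ 0.05) ≤ 47·exp(−2nε²) = 47 exp(−2·2039·0.05²).
So c = 2·2039·0.05² = 10.1950.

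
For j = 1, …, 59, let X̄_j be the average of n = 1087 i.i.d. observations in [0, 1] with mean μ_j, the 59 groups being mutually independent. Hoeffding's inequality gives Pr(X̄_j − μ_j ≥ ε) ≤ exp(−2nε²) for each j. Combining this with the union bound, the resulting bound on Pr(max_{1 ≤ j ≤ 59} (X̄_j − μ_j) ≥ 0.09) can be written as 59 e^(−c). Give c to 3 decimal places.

17.609

Union bound over the 59 events: Pr(max_{1 ≤ j ≤ 59} (X̄_j − μ_j) ≥ 0.09) ≤ 59·exp(−2nε²) = 59 exp(−2·1087·0.09²).
So c = 2·1087·0.09² = 17.6094.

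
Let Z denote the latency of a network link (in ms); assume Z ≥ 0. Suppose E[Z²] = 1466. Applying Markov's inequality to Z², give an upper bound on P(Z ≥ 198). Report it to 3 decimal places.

0.037

Since Z ≥ 0, the event {Z ≥ 198} is the same as {Z² ≥ 39204}.
Markov's inequality applied to Z² gives P(Z² ≥ 39204) ≤ E[Z²]/39204 = 1466/39204 = 0.0374.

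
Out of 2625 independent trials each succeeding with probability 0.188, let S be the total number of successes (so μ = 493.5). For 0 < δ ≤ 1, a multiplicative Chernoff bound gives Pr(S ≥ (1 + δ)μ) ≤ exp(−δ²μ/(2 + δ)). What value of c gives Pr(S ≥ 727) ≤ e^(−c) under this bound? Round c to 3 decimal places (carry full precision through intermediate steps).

44.672

Write 727 = (1 + δ)μ, so δ = 727/493.5 − 1 = 0.473151…
Then the exponent is δ²μ/(2 + δ) = (727 − μ)² / (μ·(2 + δ)) = 44.672061.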